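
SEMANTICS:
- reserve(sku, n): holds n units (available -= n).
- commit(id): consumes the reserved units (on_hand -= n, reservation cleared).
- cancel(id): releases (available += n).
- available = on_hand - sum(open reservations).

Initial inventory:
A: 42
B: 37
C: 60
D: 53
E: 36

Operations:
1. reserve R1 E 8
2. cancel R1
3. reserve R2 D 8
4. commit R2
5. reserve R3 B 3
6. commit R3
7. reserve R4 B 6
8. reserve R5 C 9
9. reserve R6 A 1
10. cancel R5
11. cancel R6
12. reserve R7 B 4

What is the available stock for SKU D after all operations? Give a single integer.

Answer: 45

Derivation:
Step 1: reserve R1 E 8 -> on_hand[A=42 B=37 C=60 D=53 E=36] avail[A=42 B=37 C=60 D=53 E=28] open={R1}
Step 2: cancel R1 -> on_hand[A=42 B=37 C=60 D=53 E=36] avail[A=42 B=37 C=60 D=53 E=36] open={}
Step 3: reserve R2 D 8 -> on_hand[A=42 B=37 C=60 D=53 E=36] avail[A=42 B=37 C=60 D=45 E=36] open={R2}
Step 4: commit R2 -> on_hand[A=42 B=37 C=60 D=45 E=36] avail[A=42 B=37 C=60 D=45 E=36] open={}
Step 5: reserve R3 B 3 -> on_hand[A=42 B=37 C=60 D=45 E=36] avail[A=42 B=34 C=60 D=45 E=36] open={R3}
Step 6: commit R3 -> on_hand[A=42 B=34 C=60 D=45 E=36] avail[A=42 B=34 C=60 D=45 E=36] open={}
Step 7: reserve R4 B 6 -> on_hand[A=42 B=34 C=60 D=45 E=36] avail[A=42 B=28 C=60 D=45 E=36] open={R4}
Step 8: reserve R5 C 9 -> on_hand[A=42 B=34 C=60 D=45 E=36] avail[A=42 B=28 C=51 D=45 E=36] open={R4,R5}
Step 9: reserve R6 A 1 -> on_hand[A=42 B=34 C=60 D=45 E=36] avail[A=41 B=28 C=51 D=45 E=36] open={R4,R5,R6}
Step 10: cancel R5 -> on_hand[A=42 B=34 C=60 D=45 E=36] avail[A=41 B=28 C=60 D=45 E=36] open={R4,R6}
Step 11: cancel R6 -> on_hand[A=42 B=34 C=60 D=45 E=36] avail[A=42 B=28 C=60 D=45 E=36] open={R4}
Step 12: reserve R7 B 4 -> on_hand[A=42 B=34 C=60 D=45 E=36] avail[A=42 B=24 C=60 D=45 E=36] open={R4,R7}
Final available[D] = 45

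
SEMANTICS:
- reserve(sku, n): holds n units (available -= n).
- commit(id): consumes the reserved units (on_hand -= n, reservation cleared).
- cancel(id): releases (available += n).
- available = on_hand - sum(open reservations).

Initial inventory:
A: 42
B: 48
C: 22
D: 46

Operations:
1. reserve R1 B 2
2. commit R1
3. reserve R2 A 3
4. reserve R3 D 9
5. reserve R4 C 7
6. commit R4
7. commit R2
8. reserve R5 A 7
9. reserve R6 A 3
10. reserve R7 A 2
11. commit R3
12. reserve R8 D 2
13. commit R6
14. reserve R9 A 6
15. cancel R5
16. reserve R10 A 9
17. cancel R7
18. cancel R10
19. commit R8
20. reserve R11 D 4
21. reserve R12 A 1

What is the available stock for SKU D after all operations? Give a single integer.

Step 1: reserve R1 B 2 -> on_hand[A=42 B=48 C=22 D=46] avail[A=42 B=46 C=22 D=46] open={R1}
Step 2: commit R1 -> on_hand[A=42 B=46 C=22 D=46] avail[A=42 B=46 C=22 D=46] open={}
Step 3: reserve R2 A 3 -> on_hand[A=42 B=46 C=22 D=46] avail[A=39 B=46 C=22 D=46] open={R2}
Step 4: reserve R3 D 9 -> on_hand[A=42 B=46 C=22 D=46] avail[A=39 B=46 C=22 D=37] open={R2,R3}
Step 5: reserve R4 C 7 -> on_hand[A=42 B=46 C=22 D=46] avail[A=39 B=46 C=15 D=37] open={R2,R3,R4}
Step 6: commit R4 -> on_hand[A=42 B=46 C=15 D=46] avail[A=39 B=46 C=15 D=37] open={R2,R3}
Step 7: commit R2 -> on_hand[A=39 B=46 C=15 D=46] avail[A=39 B=46 C=15 D=37] open={R3}
Step 8: reserve R5 A 7 -> on_hand[A=39 B=46 C=15 D=46] avail[A=32 B=46 C=15 D=37] open={R3,R5}
Step 9: reserve R6 A 3 -> on_hand[A=39 B=46 C=15 D=46] avail[A=29 B=46 C=15 D=37] open={R3,R5,R6}
Step 10: reserve R7 A 2 -> on_hand[A=39 B=46 C=15 D=46] avail[A=27 B=46 C=15 D=37] open={R3,R5,R6,R7}
Step 11: commit R3 -> on_hand[A=39 B=46 C=15 D=37] avail[A=27 B=46 C=15 D=37] open={R5,R6,R7}
Step 12: reserve R8 D 2 -> on_hand[A=39 B=46 C=15 D=37] avail[A=27 B=46 C=15 D=35] open={R5,R6,R7,R8}
Step 13: commit R6 -> on_hand[A=36 B=46 C=15 D=37] avail[A=27 B=46 C=15 D=35] open={R5,R7,R8}
Step 14: reserve R9 A 6 -> on_hand[A=36 B=46 C=15 D=37] avail[A=21 B=46 C=15 D=35] open={R5,R7,R8,R9}
Step 15: cancel R5 -> on_hand[A=36 B=46 C=15 D=37] avail[A=28 B=46 C=15 D=35] open={R7,R8,R9}
Step 16: reserve R10 A 9 -> on_hand[A=36 B=46 C=15 D=37] avail[A=19 B=46 C=15 D=35] open={R10,R7,R8,R9}
Step 17: cancel R7 -> on_hand[A=36 B=46 C=15 D=37] avail[A=21 B=46 C=15 D=35] open={R10,R8,R9}
Step 18: cancel R10 -> on_hand[A=36 B=46 C=15 D=37] avail[A=30 B=46 C=15 D=35] open={R8,R9}
Step 19: commit R8 -> on_hand[A=36 B=46 C=15 D=35] avail[A=30 B=46 C=15 D=35] open={R9}
Step 20: reserve R11 D 4 -> on_hand[A=36 B=46 C=15 D=35] avail[A=30 B=46 C=15 D=31] open={R11,R9}
Step 21: reserve R12 A 1 -> on_hand[A=36 B=46 C=15 D=35] avail[A=29 B=46 C=15 D=31] open={R11,R12,R9}
Final available[D] = 31

Answer: 31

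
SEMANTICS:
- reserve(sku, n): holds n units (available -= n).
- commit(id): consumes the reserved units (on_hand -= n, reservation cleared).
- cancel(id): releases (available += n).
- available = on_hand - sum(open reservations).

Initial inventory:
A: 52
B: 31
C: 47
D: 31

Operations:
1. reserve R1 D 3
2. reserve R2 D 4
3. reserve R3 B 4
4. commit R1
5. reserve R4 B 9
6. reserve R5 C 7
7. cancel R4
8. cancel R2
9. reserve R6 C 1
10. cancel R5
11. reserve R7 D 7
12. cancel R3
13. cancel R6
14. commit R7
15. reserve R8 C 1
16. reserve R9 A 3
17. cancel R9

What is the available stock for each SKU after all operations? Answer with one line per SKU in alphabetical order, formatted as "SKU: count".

Answer: A: 52
B: 31
C: 46
D: 21

Derivation:
Step 1: reserve R1 D 3 -> on_hand[A=52 B=31 C=47 D=31] avail[A=52 B=31 C=47 D=28] open={R1}
Step 2: reserve R2 D 4 -> on_hand[A=52 B=31 C=47 D=31] avail[A=52 B=31 C=47 D=24] open={R1,R2}
Step 3: reserve R3 B 4 -> on_hand[A=52 B=31 C=47 D=31] avail[A=52 B=27 C=47 D=24] open={R1,R2,R3}
Step 4: commit R1 -> on_hand[A=52 B=31 C=47 D=28] avail[A=52 B=27 C=47 D=24] open={R2,R3}
Step 5: reserve R4 B 9 -> on_hand[A=52 B=31 C=47 D=28] avail[A=52 B=18 C=47 D=24] open={R2,R3,R4}
Step 6: reserve R5 C 7 -> on_hand[A=52 B=31 C=47 D=28] avail[A=52 B=18 C=40 D=24] open={R2,R3,R4,R5}
Step 7: cancel R4 -> on_hand[A=52 B=31 C=47 D=28] avail[A=52 B=27 C=40 D=24] open={R2,R3,R5}
Step 8: cancel R2 -> on_hand[A=52 B=31 C=47 D=28] avail[A=52 B=27 C=40 D=28] open={R3,R5}
Step 9: reserve R6 C 1 -> on_hand[A=52 B=31 C=47 D=28] avail[A=52 B=27 C=39 D=28] open={R3,R5,R6}
Step 10: cancel R5 -> on_hand[A=52 B=31 C=47 D=28] avail[A=52 B=27 C=46 D=28] open={R3,R6}
Step 11: reserve R7 D 7 -> on_hand[A=52 B=31 C=47 D=28] avail[A=52 B=27 C=46 D=21] open={R3,R6,R7}
Step 12: cancel R3 -> on_hand[A=52 B=31 C=47 D=28] avail[A=52 B=31 C=46 D=21] open={R6,R7}
Step 13: cancel R6 -> on_hand[A=52 B=31 C=47 D=28] avail[A=52 B=31 C=47 D=21] open={R7}
Step 14: commit R7 -> on_hand[A=52 B=31 C=47 D=21] avail[A=52 B=31 C=47 D=21] open={}
Step 15: reserve R8 C 1 -> on_hand[A=52 B=31 C=47 D=21] avail[A=52 B=31 C=46 D=21] open={R8}
Step 16: reserve R9 A 3 -> on_hand[A=52 B=31 C=47 D=21] avail[A=49 B=31 C=46 D=21] open={R8,R9}
Step 17: cancel R9 -> on_hand[A=52 B=31 C=47 D=21] avail[A=52 B=31 C=46 D=21] open={R8}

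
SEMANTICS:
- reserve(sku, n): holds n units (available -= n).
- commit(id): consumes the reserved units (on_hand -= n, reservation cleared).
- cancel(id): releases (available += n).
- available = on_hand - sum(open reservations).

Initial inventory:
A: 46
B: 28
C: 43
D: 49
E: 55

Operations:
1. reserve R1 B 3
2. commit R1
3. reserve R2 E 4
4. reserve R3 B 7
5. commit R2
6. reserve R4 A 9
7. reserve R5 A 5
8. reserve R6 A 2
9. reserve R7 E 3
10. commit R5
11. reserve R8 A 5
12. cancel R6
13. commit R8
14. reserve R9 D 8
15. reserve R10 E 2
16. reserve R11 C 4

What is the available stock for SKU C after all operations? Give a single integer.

Step 1: reserve R1 B 3 -> on_hand[A=46 B=28 C=43 D=49 E=55] avail[A=46 B=25 C=43 D=49 E=55] open={R1}
Step 2: commit R1 -> on_hand[A=46 B=25 C=43 D=49 E=55] avail[A=46 B=25 C=43 D=49 E=55] open={}
Step 3: reserve R2 E 4 -> on_hand[A=46 B=25 C=43 D=49 E=55] avail[A=46 B=25 C=43 D=49 E=51] open={R2}
Step 4: reserve R3 B 7 -> on_hand[A=46 B=25 C=43 D=49 E=55] avail[A=46 B=18 C=43 D=49 E=51] open={R2,R3}
Step 5: commit R2 -> on_hand[A=46 B=25 C=43 D=49 E=51] avail[A=46 B=18 C=43 D=49 E=51] open={R3}
Step 6: reserve R4 A 9 -> on_hand[A=46 B=25 C=43 D=49 E=51] avail[A=37 B=18 C=43 D=49 E=51] open={R3,R4}
Step 7: reserve R5 A 5 -> on_hand[A=46 B=25 C=43 D=49 E=51] avail[A=32 B=18 C=43 D=49 E=51] open={R3,R4,R5}
Step 8: reserve R6 A 2 -> on_hand[A=46 B=25 C=43 D=49 E=51] avail[A=30 B=18 C=43 D=49 E=51] open={R3,R4,R5,R6}
Step 9: reserve R7 E 3 -> on_hand[A=46 B=25 C=43 D=49 E=51] avail[A=30 B=18 C=43 D=49 E=48] open={R3,R4,R5,R6,R7}
Step 10: commit R5 -> on_hand[A=41 B=25 C=43 D=49 E=51] avail[A=30 B=18 C=43 D=49 E=48] open={R3,R4,R6,R7}
Step 11: reserve R8 A 5 -> on_hand[A=41 B=25 C=43 D=49 E=51] avail[A=25 B=18 C=43 D=49 E=48] open={R3,R4,R6,R7,R8}
Step 12: cancel R6 -> on_hand[A=41 B=25 C=43 D=49 E=51] avail[A=27 B=18 C=43 D=49 E=48] open={R3,R4,R7,R8}
Step 13: commit R8 -> on_hand[A=36 B=25 C=43 D=49 E=51] avail[A=27 B=18 C=43 D=49 E=48] open={R3,R4,R7}
Step 14: reserve R9 D 8 -> on_hand[A=36 B=25 C=43 D=49 E=51] avail[A=27 B=18 C=43 D=41 E=48] open={R3,R4,R7,R9}
Step 15: reserve R10 E 2 -> on_hand[A=36 B=25 C=43 D=49 E=51] avail[A=27 B=18 C=43 D=41 E=46] open={R10,R3,R4,R7,R9}
Step 16: reserve R11 C 4 -> on_hand[A=36 B=25 C=43 D=49 E=51] avail[A=27 B=18 C=39 D=41 E=46] open={R10,R11,R3,R4,R7,R9}
Final available[C] = 39

Answer: 39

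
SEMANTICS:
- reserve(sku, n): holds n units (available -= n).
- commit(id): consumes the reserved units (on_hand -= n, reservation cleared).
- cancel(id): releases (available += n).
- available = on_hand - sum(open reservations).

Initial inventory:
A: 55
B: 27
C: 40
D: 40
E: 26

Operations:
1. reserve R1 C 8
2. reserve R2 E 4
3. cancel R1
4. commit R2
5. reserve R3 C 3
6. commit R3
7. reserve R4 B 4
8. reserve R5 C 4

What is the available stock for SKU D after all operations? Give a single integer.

Answer: 40

Derivation:
Step 1: reserve R1 C 8 -> on_hand[A=55 B=27 C=40 D=40 E=26] avail[A=55 B=27 C=32 D=40 E=26] open={R1}
Step 2: reserve R2 E 4 -> on_hand[A=55 B=27 C=40 D=40 E=26] avail[A=55 B=27 C=32 D=40 E=22] open={R1,R2}
Step 3: cancel R1 -> on_hand[A=55 B=27 C=40 D=40 E=26] avail[A=55 B=27 C=40 D=40 E=22] open={R2}
Step 4: commit R2 -> on_hand[A=55 B=27 C=40 D=40 E=22] avail[A=55 B=27 C=40 D=40 E=22] open={}
Step 5: reserve R3 C 3 -> on_hand[A=55 B=27 C=40 D=40 E=22] avail[A=55 B=27 C=37 D=40 E=22] open={R3}
Step 6: commit R3 -> on_hand[A=55 B=27 C=37 D=40 E=22] avail[A=55 B=27 C=37 D=40 E=22] open={}
Step 7: reserve R4 B 4 -> on_hand[A=55 B=27 C=37 D=40 E=22] avail[A=55 B=23 C=37 D=40 E=22] open={R4}
Step 8: reserve R5 C 4 -> on_hand[A=55 B=27 C=37 D=40 E=22] avail[A=55 B=23 C=33 D=40 E=22] open={R4,R5}
Final available[D] = 40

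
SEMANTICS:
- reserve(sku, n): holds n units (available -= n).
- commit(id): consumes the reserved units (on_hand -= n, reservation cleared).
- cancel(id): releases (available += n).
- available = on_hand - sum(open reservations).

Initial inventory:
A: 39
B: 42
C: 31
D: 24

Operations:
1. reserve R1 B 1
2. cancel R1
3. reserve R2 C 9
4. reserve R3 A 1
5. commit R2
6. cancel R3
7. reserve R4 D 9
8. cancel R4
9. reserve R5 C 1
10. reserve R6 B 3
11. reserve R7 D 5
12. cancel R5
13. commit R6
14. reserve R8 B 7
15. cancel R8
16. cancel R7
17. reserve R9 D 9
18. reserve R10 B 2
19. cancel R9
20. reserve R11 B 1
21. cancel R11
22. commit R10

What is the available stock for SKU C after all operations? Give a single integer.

Step 1: reserve R1 B 1 -> on_hand[A=39 B=42 C=31 D=24] avail[A=39 B=41 C=31 D=24] open={R1}
Step 2: cancel R1 -> on_hand[A=39 B=42 C=31 D=24] avail[A=39 B=42 C=31 D=24] open={}
Step 3: reserve R2 C 9 -> on_hand[A=39 B=42 C=31 D=24] avail[A=39 B=42 C=22 D=24] open={R2}
Step 4: reserve R3 A 1 -> on_hand[A=39 B=42 C=31 D=24] avail[A=38 B=42 C=22 D=24] open={R2,R3}
Step 5: commit R2 -> on_hand[A=39 B=42 C=22 D=24] avail[A=38 B=42 C=22 D=24] open={R3}
Step 6: cancel R3 -> on_hand[A=39 B=42 C=22 D=24] avail[A=39 B=42 C=22 D=24] open={}
Step 7: reserve R4 D 9 -> on_hand[A=39 B=42 C=22 D=24] avail[A=39 B=42 C=22 D=15] open={R4}
Step 8: cancel R4 -> on_hand[A=39 B=42 C=22 D=24] avail[A=39 B=42 C=22 D=24] open={}
Step 9: reserve R5 C 1 -> on_hand[A=39 B=42 C=22 D=24] avail[A=39 B=42 C=21 D=24] open={R5}
Step 10: reserve R6 B 3 -> on_hand[A=39 B=42 C=22 D=24] avail[A=39 B=39 C=21 D=24] open={R5,R6}
Step 11: reserve R7 D 5 -> on_hand[A=39 B=42 C=22 D=24] avail[A=39 B=39 C=21 D=19] open={R5,R6,R7}
Step 12: cancel R5 -> on_hand[A=39 B=42 C=22 D=24] avail[A=39 B=39 C=22 D=19] open={R6,R7}
Step 13: commit R6 -> on_hand[A=39 B=39 C=22 D=24] avail[A=39 B=39 C=22 D=19] open={R7}
Step 14: reserve R8 B 7 -> on_hand[A=39 B=39 C=22 D=24] avail[A=39 B=32 C=22 D=19] open={R7,R8}
Step 15: cancel R8 -> on_hand[A=39 B=39 C=22 D=24] avail[A=39 B=39 C=22 D=19] open={R7}
Step 16: cancel R7 -> on_hand[A=39 B=39 C=22 D=24] avail[A=39 B=39 C=22 D=24] open={}
Step 17: reserve R9 D 9 -> on_hand[A=39 B=39 C=22 D=24] avail[A=39 B=39 C=22 D=15] open={R9}
Step 18: reserve R10 B 2 -> on_hand[A=39 B=39 C=22 D=24] avail[A=39 B=37 C=22 D=15] open={R10,R9}
Step 19: cancel R9 -> on_hand[A=39 B=39 C=22 D=24] avail[A=39 B=37 C=22 D=24] open={R10}
Step 20: reserve R11 B 1 -> on_hand[A=39 B=39 C=22 D=24] avail[A=39 B=36 C=22 D=24] open={R10,R11}
Step 21: cancel R11 -> on_hand[A=39 B=39 C=22 D=24] avail[A=39 B=37 C=22 D=24] open={R10}
Step 22: commit R10 -> on_hand[A=39 B=37 C=22 D=24] avail[A=39 B=37 C=22 D=24] open={}
Final available[C] = 22

Answer: 22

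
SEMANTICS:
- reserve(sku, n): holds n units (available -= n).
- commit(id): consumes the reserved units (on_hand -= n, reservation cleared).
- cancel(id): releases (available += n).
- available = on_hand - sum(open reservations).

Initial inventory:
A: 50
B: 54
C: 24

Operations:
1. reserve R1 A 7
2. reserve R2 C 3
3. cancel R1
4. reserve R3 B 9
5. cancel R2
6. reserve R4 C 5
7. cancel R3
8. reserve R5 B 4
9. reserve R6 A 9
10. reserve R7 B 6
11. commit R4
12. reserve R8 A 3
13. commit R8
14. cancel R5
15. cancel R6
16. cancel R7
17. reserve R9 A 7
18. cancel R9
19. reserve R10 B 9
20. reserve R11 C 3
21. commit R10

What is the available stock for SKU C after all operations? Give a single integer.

Answer: 16

Derivation:
Step 1: reserve R1 A 7 -> on_hand[A=50 B=54 C=24] avail[A=43 B=54 C=24] open={R1}
Step 2: reserve R2 C 3 -> on_hand[A=50 B=54 C=24] avail[A=43 B=54 C=21] open={R1,R2}
Step 3: cancel R1 -> on_hand[A=50 B=54 C=24] avail[A=50 B=54 C=21] open={R2}
Step 4: reserve R3 B 9 -> on_hand[A=50 B=54 C=24] avail[A=50 B=45 C=21] open={R2,R3}
Step 5: cancel R2 -> on_hand[A=50 B=54 C=24] avail[A=50 B=45 C=24] open={R3}
Step 6: reserve R4 C 5 -> on_hand[A=50 B=54 C=24] avail[A=50 B=45 C=19] open={R3,R4}
Step 7: cancel R3 -> on_hand[A=50 B=54 C=24] avail[A=50 B=54 C=19] open={R4}
Step 8: reserve R5 B 4 -> on_hand[A=50 B=54 C=24] avail[A=50 B=50 C=19] open={R4,R5}
Step 9: reserve R6 A 9 -> on_hand[A=50 B=54 C=24] avail[A=41 B=50 C=19] open={R4,R5,R6}
Step 10: reserve R7 B 6 -> on_hand[A=50 B=54 C=24] avail[A=41 B=44 C=19] open={R4,R5,R6,R7}
Step 11: commit R4 -> on_hand[A=50 B=54 C=19] avail[A=41 B=44 C=19] open={R5,R6,R7}
Step 12: reserve R8 A 3 -> on_hand[A=50 B=54 C=19] avail[A=38 B=44 C=19] open={R5,R6,R7,R8}
Step 13: commit R8 -> on_hand[A=47 B=54 C=19] avail[A=38 B=44 C=19] open={R5,R6,R7}
Step 14: cancel R5 -> on_hand[A=47 B=54 C=19] avail[A=38 B=48 C=19] open={R6,R7}
Step 15: cancel R6 -> on_hand[A=47 B=54 C=19] avail[A=47 B=48 C=19] open={R7}
Step 16: cancel R7 -> on_hand[A=47 B=54 C=19] avail[A=47 B=54 C=19] open={}
Step 17: reserve R9 A 7 -> on_hand[A=47 B=54 C=19] avail[A=40 B=54 C=19] open={R9}
Step 18: cancel R9 -> on_hand[A=47 B=54 C=19] avail[A=47 B=54 C=19] open={}
Step 19: reserve R10 B 9 -> on_hand[A=47 B=54 C=19] avail[A=47 B=45 C=19] open={R10}
Step 20: reserve R11 C 3 -> on_hand[A=47 B=54 C=19] avail[A=47 B=45 C=16] open={R10,R11}
Step 21: commit R10 -> on_hand[A=47 B=45 C=19] avail[A=47 B=45 C=16] open={R11}
Final available[C] = 16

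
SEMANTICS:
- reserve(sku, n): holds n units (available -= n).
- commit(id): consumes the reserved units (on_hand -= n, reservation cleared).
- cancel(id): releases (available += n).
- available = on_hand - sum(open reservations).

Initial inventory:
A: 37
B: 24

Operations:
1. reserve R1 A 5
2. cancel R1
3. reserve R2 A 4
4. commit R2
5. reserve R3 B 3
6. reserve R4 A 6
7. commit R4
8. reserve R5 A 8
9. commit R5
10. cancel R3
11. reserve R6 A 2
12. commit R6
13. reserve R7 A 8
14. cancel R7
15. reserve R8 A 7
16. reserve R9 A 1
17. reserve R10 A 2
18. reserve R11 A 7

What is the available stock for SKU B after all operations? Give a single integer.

Answer: 24

Derivation:
Step 1: reserve R1 A 5 -> on_hand[A=37 B=24] avail[A=32 B=24] open={R1}
Step 2: cancel R1 -> on_hand[A=37 B=24] avail[A=37 B=24] open={}
Step 3: reserve R2 A 4 -> on_hand[A=37 B=24] avail[A=33 B=24] open={R2}
Step 4: commit R2 -> on_hand[A=33 B=24] avail[A=33 B=24] open={}
Step 5: reserve R3 B 3 -> on_hand[A=33 B=24] avail[A=33 B=21] open={R3}
Step 6: reserve R4 A 6 -> on_hand[A=33 B=24] avail[A=27 B=21] open={R3,R4}
Step 7: commit R4 -> on_hand[A=27 B=24] avail[A=27 B=21] open={R3}
Step 8: reserve R5 A 8 -> on_hand[A=27 B=24] avail[A=19 B=21] open={R3,R5}
Step 9: commit R5 -> on_hand[A=19 B=24] avail[A=19 B=21] open={R3}
Step 10: cancel R3 -> on_hand[A=19 B=24] avail[A=19 B=24] open={}
Step 11: reserve R6 A 2 -> on_hand[A=19 B=24] avail[A=17 B=24] open={R6}
Step 12: commit R6 -> on_hand[A=17 B=24] avail[A=17 B=24] open={}
Step 13: reserve R7 A 8 -> on_hand[A=17 B=24] avail[A=9 B=24] open={R7}
Step 14: cancel R7 -> on_hand[A=17 B=24] avail[A=17 B=24] open={}
Step 15: reserve R8 A 7 -> on_hand[A=17 B=24] avail[A=10 B=24] open={R8}
Step 16: reserve R9 A 1 -> on_hand[A=17 B=24] avail[A=9 B=24] open={R8,R9}
Step 17: reserve R10 A 2 -> on_hand[A=17 B=24] avail[A=7 B=24] open={R10,R8,R9}
Step 18: reserve R11 A 7 -> on_hand[A=17 B=24] avail[A=0 B=24] open={R10,R11,R8,R9}
Final available[B] = 24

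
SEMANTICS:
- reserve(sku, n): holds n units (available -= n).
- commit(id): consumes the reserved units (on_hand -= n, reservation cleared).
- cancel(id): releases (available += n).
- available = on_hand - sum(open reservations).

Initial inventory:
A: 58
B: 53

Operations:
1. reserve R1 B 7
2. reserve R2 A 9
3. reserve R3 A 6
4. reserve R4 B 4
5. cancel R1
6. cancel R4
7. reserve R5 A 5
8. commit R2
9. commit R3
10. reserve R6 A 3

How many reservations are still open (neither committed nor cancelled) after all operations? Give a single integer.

Answer: 2

Derivation:
Step 1: reserve R1 B 7 -> on_hand[A=58 B=53] avail[A=58 B=46] open={R1}
Step 2: reserve R2 A 9 -> on_hand[A=58 B=53] avail[A=49 B=46] open={R1,R2}
Step 3: reserve R3 A 6 -> on_hand[A=58 B=53] avail[A=43 B=46] open={R1,R2,R3}
Step 4: reserve R4 B 4 -> on_hand[A=58 B=53] avail[A=43 B=42] open={R1,R2,R3,R4}
Step 5: cancel R1 -> on_hand[A=58 B=53] avail[A=43 B=49] open={R2,R3,R4}
Step 6: cancel R4 -> on_hand[A=58 B=53] avail[A=43 B=53] open={R2,R3}
Step 7: reserve R5 A 5 -> on_hand[A=58 B=53] avail[A=38 B=53] open={R2,R3,R5}
Step 8: commit R2 -> on_hand[A=49 B=53] avail[A=38 B=53] open={R3,R5}
Step 9: commit R3 -> on_hand[A=43 B=53] avail[A=38 B=53] open={R5}
Step 10: reserve R6 A 3 -> on_hand[A=43 B=53] avail[A=35 B=53] open={R5,R6}
Open reservations: ['R5', 'R6'] -> 2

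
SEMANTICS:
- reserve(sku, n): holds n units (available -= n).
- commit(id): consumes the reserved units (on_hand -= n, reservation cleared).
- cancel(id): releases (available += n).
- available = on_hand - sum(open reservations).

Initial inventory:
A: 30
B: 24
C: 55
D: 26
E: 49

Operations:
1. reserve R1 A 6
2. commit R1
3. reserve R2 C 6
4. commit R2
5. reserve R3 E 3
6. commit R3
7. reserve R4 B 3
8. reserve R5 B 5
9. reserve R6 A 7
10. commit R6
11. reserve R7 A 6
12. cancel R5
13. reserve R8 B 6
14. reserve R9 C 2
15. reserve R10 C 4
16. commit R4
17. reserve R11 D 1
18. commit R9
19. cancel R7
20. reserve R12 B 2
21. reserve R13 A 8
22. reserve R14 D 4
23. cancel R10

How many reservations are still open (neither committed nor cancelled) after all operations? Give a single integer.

Answer: 5

Derivation:
Step 1: reserve R1 A 6 -> on_hand[A=30 B=24 C=55 D=26 E=49] avail[A=24 B=24 C=55 D=26 E=49] open={R1}
Step 2: commit R1 -> on_hand[A=24 B=24 C=55 D=26 E=49] avail[A=24 B=24 C=55 D=26 E=49] open={}
Step 3: reserve R2 C 6 -> on_hand[A=24 B=24 C=55 D=26 E=49] avail[A=24 B=24 C=49 D=26 E=49] open={R2}
Step 4: commit R2 -> on_hand[A=24 B=24 C=49 D=26 E=49] avail[A=24 B=24 C=49 D=26 E=49] open={}
Step 5: reserve R3 E 3 -> on_hand[A=24 B=24 C=49 D=26 E=49] avail[A=24 B=24 C=49 D=26 E=46] open={R3}
Step 6: commit R3 -> on_hand[A=24 B=24 C=49 D=26 E=46] avail[A=24 B=24 C=49 D=26 E=46] open={}
Step 7: reserve R4 B 3 -> on_hand[A=24 B=24 C=49 D=26 E=46] avail[A=24 B=21 C=49 D=26 E=46] open={R4}
Step 8: reserve R5 B 5 -> on_hand[A=24 B=24 C=49 D=26 E=46] avail[A=24 B=16 C=49 D=26 E=46] open={R4,R5}
Step 9: reserve R6 A 7 -> on_hand[A=24 B=24 C=49 D=26 E=46] avail[A=17 B=16 C=49 D=26 E=46] open={R4,R5,R6}
Step 10: commit R6 -> on_hand[A=17 B=24 C=49 D=26 E=46] avail[A=17 B=16 C=49 D=26 E=46] open={R4,R5}
Step 11: reserve R7 A 6 -> on_hand[A=17 B=24 C=49 D=26 E=46] avail[A=11 B=16 C=49 D=26 E=46] open={R4,R5,R7}
Step 12: cancel R5 -> on_hand[A=17 B=24 C=49 D=26 E=46] avail[A=11 B=21 C=49 D=26 E=46] open={R4,R7}
Step 13: reserve R8 B 6 -> on_hand[A=17 B=24 C=49 D=26 E=46] avail[A=11 B=15 C=49 D=26 E=46] open={R4,R7,R8}
Step 14: reserve R9 C 2 -> on_hand[A=17 B=24 C=49 D=26 E=46] avail[A=11 B=15 C=47 D=26 E=46] open={R4,R7,R8,R9}
Step 15: reserve R10 C 4 -> on_hand[A=17 B=24 C=49 D=26 E=46] avail[A=11 B=15 C=43 D=26 E=46] open={R10,R4,R7,R8,R9}
Step 16: commit R4 -> on_hand[A=17 B=21 C=49 D=26 E=46] avail[A=11 B=15 C=43 D=26 E=46] open={R10,R7,R8,R9}
Step 17: reserve R11 D 1 -> on_hand[A=17 B=21 C=49 D=26 E=46] avail[A=11 B=15 C=43 D=25 E=46] open={R10,R11,R7,R8,R9}
Step 18: commit R9 -> on_hand[A=17 B=21 C=47 D=26 E=46] avail[A=11 B=15 C=43 D=25 E=46] open={R10,R11,R7,R8}
Step 19: cancel R7 -> on_hand[A=17 B=21 C=47 D=26 E=46] avail[A=17 B=15 C=43 D=25 E=46] open={R10,R11,R8}
Step 20: reserve R12 B 2 -> on_hand[A=17 B=21 C=47 D=26 E=46] avail[A=17 B=13 C=43 D=25 E=46] open={R10,R11,R12,R8}
Step 21: reserve R13 A 8 -> on_hand[A=17 B=21 C=47 D=26 E=46] avail[A=9 B=13 C=43 D=25 E=46] open={R10,R11,R12,R13,R8}
Step 22: reserve R14 D 4 -> on_hand[A=17 B=21 C=47 D=26 E=46] avail[A=9 B=13 C=43 D=21 E=46] open={R10,R11,R12,R13,R14,R8}
Step 23: cancel R10 -> on_hand[A=17 B=21 C=47 D=26 E=46] avail[A=9 B=13 C=47 D=21 E=46] open={R11,R12,R13,R14,R8}
Open reservations: ['R11', 'R12', 'R13', 'R14', 'R8'] -> 5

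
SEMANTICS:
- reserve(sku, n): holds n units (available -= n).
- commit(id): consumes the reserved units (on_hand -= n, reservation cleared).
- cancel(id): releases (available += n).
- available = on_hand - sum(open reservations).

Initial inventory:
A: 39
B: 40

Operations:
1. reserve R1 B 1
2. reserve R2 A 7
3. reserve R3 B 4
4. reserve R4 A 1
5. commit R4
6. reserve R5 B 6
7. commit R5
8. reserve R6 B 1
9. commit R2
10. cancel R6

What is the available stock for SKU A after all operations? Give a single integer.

Step 1: reserve R1 B 1 -> on_hand[A=39 B=40] avail[A=39 B=39] open={R1}
Step 2: reserve R2 A 7 -> on_hand[A=39 B=40] avail[A=32 B=39] open={R1,R2}
Step 3: reserve R3 B 4 -> on_hand[A=39 B=40] avail[A=32 B=35] open={R1,R2,R3}
Step 4: reserve R4 A 1 -> on_hand[A=39 B=40] avail[A=31 B=35] open={R1,R2,R3,R4}
Step 5: commit R4 -> on_hand[A=38 B=40] avail[A=31 B=35] open={R1,R2,R3}
Step 6: reserve R5 B 6 -> on_hand[A=38 B=40] avail[A=31 B=29] open={R1,R2,R3,R5}
Step 7: commit R5 -> on_hand[A=38 B=34] avail[A=31 B=29] open={R1,R2,R3}
Step 8: reserve R6 B 1 -> on_hand[A=38 B=34] avail[A=31 B=28] open={R1,R2,R3,R6}
Step 9: commit R2 -> on_hand[A=31 B=34] avail[A=31 B=28] open={R1,R3,R6}
Step 10: cancel R6 -> on_hand[A=31 B=34] avail[A=31 B=29] open={R1,R3}
Final available[A] = 31

Answer: 31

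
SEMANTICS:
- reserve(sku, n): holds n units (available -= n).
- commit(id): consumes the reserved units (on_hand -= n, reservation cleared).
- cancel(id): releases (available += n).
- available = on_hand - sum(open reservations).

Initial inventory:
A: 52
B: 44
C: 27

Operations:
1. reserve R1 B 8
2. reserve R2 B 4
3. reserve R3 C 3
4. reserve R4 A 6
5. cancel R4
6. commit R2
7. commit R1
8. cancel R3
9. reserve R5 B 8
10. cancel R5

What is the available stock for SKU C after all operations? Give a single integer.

Answer: 27

Derivation:
Step 1: reserve R1 B 8 -> on_hand[A=52 B=44 C=27] avail[A=52 B=36 C=27] open={R1}
Step 2: reserve R2 B 4 -> on_hand[A=52 B=44 C=27] avail[A=52 B=32 C=27] open={R1,R2}
Step 3: reserve R3 C 3 -> on_hand[A=52 B=44 C=27] avail[A=52 B=32 C=24] open={R1,R2,R3}
Step 4: reserve R4 A 6 -> on_hand[A=52 B=44 C=27] avail[A=46 B=32 C=24] open={R1,R2,R3,R4}
Step 5: cancel R4 -> on_hand[A=52 B=44 C=27] avail[A=52 B=32 C=24] open={R1,R2,R3}
Step 6: commit R2 -> on_hand[A=52 B=40 C=27] avail[A=52 B=32 C=24] open={R1,R3}
Step 7: commit R1 -> on_hand[A=52 B=32 C=27] avail[A=52 B=32 C=24] open={R3}
Step 8: cancel R3 -> on_hand[A=52 B=32 C=27] avail[A=52 B=32 C=27] open={}
Step 9: reserve R5 B 8 -> on_hand[A=52 B=32 C=27] avail[A=52 B=24 C=27] open={R5}
Step 10: cancel R5 -> on_hand[A=52 B=32 C=27] avail[A=52 B=32 C=27] open={}
Final available[C] = 27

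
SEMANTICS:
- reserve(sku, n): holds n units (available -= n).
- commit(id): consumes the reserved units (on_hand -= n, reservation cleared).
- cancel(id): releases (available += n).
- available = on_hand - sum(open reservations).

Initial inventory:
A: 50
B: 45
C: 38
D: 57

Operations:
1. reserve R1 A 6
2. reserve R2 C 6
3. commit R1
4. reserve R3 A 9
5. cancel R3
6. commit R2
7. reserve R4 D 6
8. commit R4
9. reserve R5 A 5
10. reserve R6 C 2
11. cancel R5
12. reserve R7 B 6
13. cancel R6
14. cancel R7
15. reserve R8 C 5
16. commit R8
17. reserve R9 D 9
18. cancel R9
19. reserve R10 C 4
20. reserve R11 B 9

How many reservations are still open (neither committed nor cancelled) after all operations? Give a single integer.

Step 1: reserve R1 A 6 -> on_hand[A=50 B=45 C=38 D=57] avail[A=44 B=45 C=38 D=57] open={R1}
Step 2: reserve R2 C 6 -> on_hand[A=50 B=45 C=38 D=57] avail[A=44 B=45 C=32 D=57] open={R1,R2}
Step 3: commit R1 -> on_hand[A=44 B=45 C=38 D=57] avail[A=44 B=45 C=32 D=57] open={R2}
Step 4: reserve R3 A 9 -> on_hand[A=44 B=45 C=38 D=57] avail[A=35 B=45 C=32 D=57] open={R2,R3}
Step 5: cancel R3 -> on_hand[A=44 B=45 C=38 D=57] avail[A=44 B=45 C=32 D=57] open={R2}
Step 6: commit R2 -> on_hand[A=44 B=45 C=32 D=57] avail[A=44 B=45 C=32 D=57] open={}
Step 7: reserve R4 D 6 -> on_hand[A=44 B=45 C=32 D=57] avail[A=44 B=45 C=32 D=51] open={R4}
Step 8: commit R4 -> on_hand[A=44 B=45 C=32 D=51] avail[A=44 B=45 C=32 D=51] open={}
Step 9: reserve R5 A 5 -> on_hand[A=44 B=45 C=32 D=51] avail[A=39 B=45 C=32 D=51] open={R5}
Step 10: reserve R6 C 2 -> on_hand[A=44 B=45 C=32 D=51] avail[A=39 B=45 C=30 D=51] open={R5,R6}
Step 11: cancel R5 -> on_hand[A=44 B=45 C=32 D=51] avail[A=44 B=45 C=30 D=51] open={R6}
Step 12: reserve R7 B 6 -> on_hand[A=44 B=45 C=32 D=51] avail[A=44 B=39 C=30 D=51] open={R6,R7}
Step 13: cancel R6 -> on_hand[A=44 B=45 C=32 D=51] avail[A=44 B=39 C=32 D=51] open={R7}
Step 14: cancel R7 -> on_hand[A=44 B=45 C=32 D=51] avail[A=44 B=45 C=32 D=51] open={}
Step 15: reserve R8 C 5 -> on_hand[A=44 B=45 C=32 D=51] avail[A=44 B=45 C=27 D=51] open={R8}
Step 16: commit R8 -> on_hand[A=44 B=45 C=27 D=51] avail[A=44 B=45 C=27 D=51] open={}
Step 17: reserve R9 D 9 -> on_hand[A=44 B=45 C=27 D=51] avail[A=44 B=45 C=27 D=42] open={R9}
Step 18: cancel R9 -> on_hand[A=44 B=45 C=27 D=51] avail[A=44 B=45 C=27 D=51] open={}
Step 19: reserve R10 C 4 -> on_hand[A=44 B=45 C=27 D=51] avail[A=44 B=45 C=23 D=51] open={R10}
Step 20: reserve R11 B 9 -> on_hand[A=44 B=45 C=27 D=51] avail[A=44 B=36 C=23 D=51] open={R10,R11}
Open reservations: ['R10', 'R11'] -> 2

Answer: 2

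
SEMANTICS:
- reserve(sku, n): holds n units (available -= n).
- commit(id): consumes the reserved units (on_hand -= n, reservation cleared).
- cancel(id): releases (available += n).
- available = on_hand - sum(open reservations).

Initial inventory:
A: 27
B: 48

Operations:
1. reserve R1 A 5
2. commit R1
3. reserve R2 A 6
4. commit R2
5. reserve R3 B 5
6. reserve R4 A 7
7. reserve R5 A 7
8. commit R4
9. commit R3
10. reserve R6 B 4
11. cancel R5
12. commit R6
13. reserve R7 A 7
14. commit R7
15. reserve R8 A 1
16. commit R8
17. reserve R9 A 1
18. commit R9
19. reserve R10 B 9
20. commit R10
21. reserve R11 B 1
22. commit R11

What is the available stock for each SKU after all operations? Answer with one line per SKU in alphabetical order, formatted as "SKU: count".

Answer: A: 0
B: 29

Derivation:
Step 1: reserve R1 A 5 -> on_hand[A=27 B=48] avail[A=22 B=48] open={R1}
Step 2: commit R1 -> on_hand[A=22 B=48] avail[A=22 B=48] open={}
Step 3: reserve R2 A 6 -> on_hand[A=22 B=48] avail[A=16 B=48] open={R2}
Step 4: commit R2 -> on_hand[A=16 B=48] avail[A=16 B=48] open={}
Step 5: reserve R3 B 5 -> on_hand[A=16 B=48] avail[A=16 B=43] open={R3}
Step 6: reserve R4 A 7 -> on_hand[A=16 B=48] avail[A=9 B=43] open={R3,R4}
Step 7: reserve R5 A 7 -> on_hand[A=16 B=48] avail[A=2 B=43] open={R3,R4,R5}
Step 8: commit R4 -> on_hand[A=9 B=48] avail[A=2 B=43] open={R3,R5}
Step 9: commit R3 -> on_hand[A=9 B=43] avail[A=2 B=43] open={R5}
Step 10: reserve R6 B 4 -> on_hand[A=9 B=43] avail[A=2 B=39] open={R5,R6}
Step 11: cancel R5 -> on_hand[A=9 B=43] avail[A=9 B=39] open={R6}
Step 12: commit R6 -> on_hand[A=9 B=39] avail[A=9 B=39] open={}
Step 13: reserve R7 A 7 -> on_hand[A=9 B=39] avail[A=2 B=39] open={R7}
Step 14: commit R7 -> on_hand[A=2 B=39] avail[A=2 B=39] open={}
Step 15: reserve R8 A 1 -> on_hand[A=2 B=39] avail[A=1 B=39] open={R8}
Step 16: commit R8 -> on_hand[A=1 B=39] avail[A=1 B=39] open={}
Step 17: reserve R9 A 1 -> on_hand[A=1 B=39] avail[A=0 B=39] open={R9}
Step 18: commit R9 -> on_hand[A=0 B=39] avail[A=0 B=39] open={}
Step 19: reserve R10 B 9 -> on_hand[A=0 B=39] avail[A=0 B=30] open={R10}
Step 20: commit R10 -> on_hand[A=0 B=30] avail[A=0 B=30] open={}
Step 21: reserve R11 B 1 -> on_hand[A=0 B=30] avail[A=0 B=29] open={R11}
Step 22: commit R11 -> on_hand[A=0 B=29] avail[A=0 B=29] open={}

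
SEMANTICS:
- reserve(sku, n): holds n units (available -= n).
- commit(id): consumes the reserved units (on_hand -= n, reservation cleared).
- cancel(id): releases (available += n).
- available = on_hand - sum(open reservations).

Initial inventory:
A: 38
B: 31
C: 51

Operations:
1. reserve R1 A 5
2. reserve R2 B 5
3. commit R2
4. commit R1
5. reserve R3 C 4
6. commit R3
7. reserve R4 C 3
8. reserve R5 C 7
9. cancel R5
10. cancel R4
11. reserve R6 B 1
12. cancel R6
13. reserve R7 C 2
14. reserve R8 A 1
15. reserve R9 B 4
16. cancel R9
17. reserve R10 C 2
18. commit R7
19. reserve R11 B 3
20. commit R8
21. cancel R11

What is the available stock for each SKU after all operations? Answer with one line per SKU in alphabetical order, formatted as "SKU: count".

Answer: A: 32
B: 26
C: 43

Derivation:
Step 1: reserve R1 A 5 -> on_hand[A=38 B=31 C=51] avail[A=33 B=31 C=51] open={R1}
Step 2: reserve R2 B 5 -> on_hand[A=38 B=31 C=51] avail[A=33 B=26 C=51] open={R1,R2}
Step 3: commit R2 -> on_hand[A=38 B=26 C=51] avail[A=33 B=26 C=51] open={R1}
Step 4: commit R1 -> on_hand[A=33 B=26 C=51] avail[A=33 B=26 C=51] open={}
Step 5: reserve R3 C 4 -> on_hand[A=33 B=26 C=51] avail[A=33 B=26 C=47] open={R3}
Step 6: commit R3 -> on_hand[A=33 B=26 C=47] avail[A=33 B=26 C=47] open={}
Step 7: reserve R4 C 3 -> on_hand[A=33 B=26 C=47] avail[A=33 B=26 C=44] open={R4}
Step 8: reserve R5 C 7 -> on_hand[A=33 B=26 C=47] avail[A=33 B=26 C=37] open={R4,R5}
Step 9: cancel R5 -> on_hand[A=33 B=26 C=47] avail[A=33 B=26 C=44] open={R4}
Step 10: cancel R4 -> on_hand[A=33 B=26 C=47] avail[A=33 B=26 C=47] open={}
Step 11: reserve R6 B 1 -> on_hand[A=33 B=26 C=47] avail[A=33 B=25 C=47] open={R6}
Step 12: cancel R6 -> on_hand[A=33 B=26 C=47] avail[A=33 B=26 C=47] open={}
Step 13: reserve R7 C 2 -> on_hand[A=33 B=26 C=47] avail[A=33 B=26 C=45] open={R7}
Step 14: reserve R8 A 1 -> on_hand[A=33 B=26 C=47] avail[A=32 B=26 C=45] open={R7,R8}
Step 15: reserve R9 B 4 -> on_hand[A=33 B=26 C=47] avail[A=32 B=22 C=45] open={R7,R8,R9}
Step 16: cancel R9 -> on_hand[A=33 B=26 C=47] avail[A=32 B=26 C=45] open={R7,R8}
Step 17: reserve R10 C 2 -> on_hand[A=33 B=26 C=47] avail[A=32 B=26 C=43] open={R10,R7,R8}
Step 18: commit R7 -> on_hand[A=33 B=26 C=45] avail[A=32 B=26 C=43] open={R10,R8}
Step 19: reserve R11 B 3 -> on_hand[A=33 B=26 C=45] avail[A=32 B=23 C=43] open={R10,R11,R8}
Step 20: commit R8 -> on_hand[A=32 B=26 C=45] avail[A=32 B=23 C=43] open={R10,R11}
Step 21: cancel R11 -> on_hand[A=32 B=26 C=45] avail[A=32 B=26 C=43] open={R10}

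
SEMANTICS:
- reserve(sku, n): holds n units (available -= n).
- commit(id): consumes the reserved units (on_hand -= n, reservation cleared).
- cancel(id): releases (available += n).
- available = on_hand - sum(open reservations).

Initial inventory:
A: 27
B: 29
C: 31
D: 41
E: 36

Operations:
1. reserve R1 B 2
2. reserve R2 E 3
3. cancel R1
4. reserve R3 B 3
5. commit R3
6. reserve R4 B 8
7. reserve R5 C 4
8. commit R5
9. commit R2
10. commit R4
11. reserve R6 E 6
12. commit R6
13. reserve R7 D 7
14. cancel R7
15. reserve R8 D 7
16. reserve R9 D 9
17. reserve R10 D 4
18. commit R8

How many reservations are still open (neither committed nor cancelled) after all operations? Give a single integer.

Answer: 2

Derivation:
Step 1: reserve R1 B 2 -> on_hand[A=27 B=29 C=31 D=41 E=36] avail[A=27 B=27 C=31 D=41 E=36] open={R1}
Step 2: reserve R2 E 3 -> on_hand[A=27 B=29 C=31 D=41 E=36] avail[A=27 B=27 C=31 D=41 E=33] open={R1,R2}
Step 3: cancel R1 -> on_hand[A=27 B=29 C=31 D=41 E=36] avail[A=27 B=29 C=31 D=41 E=33] open={R2}
Step 4: reserve R3 B 3 -> on_hand[A=27 B=29 C=31 D=41 E=36] avail[A=27 B=26 C=31 D=41 E=33] open={R2,R3}
Step 5: commit R3 -> on_hand[A=27 B=26 C=31 D=41 E=36] avail[A=27 B=26 C=31 D=41 E=33] open={R2}
Step 6: reserve R4 B 8 -> on_hand[A=27 B=26 C=31 D=41 E=36] avail[A=27 B=18 C=31 D=41 E=33] open={R2,R4}
Step 7: reserve R5 C 4 -> on_hand[A=27 B=26 C=31 D=41 E=36] avail[A=27 B=18 C=27 D=41 E=33] open={R2,R4,R5}
Step 8: commit R5 -> on_hand[A=27 B=26 C=27 D=41 E=36] avail[A=27 B=18 C=27 D=41 E=33] open={R2,R4}
Step 9: commit R2 -> on_hand[A=27 B=26 C=27 D=41 E=33] avail[A=27 B=18 C=27 D=41 E=33] open={R4}
Step 10: commit R4 -> on_hand[A=27 B=18 C=27 D=41 E=33] avail[A=27 B=18 C=27 D=41 E=33] open={}
Step 11: reserve R6 E 6 -> on_hand[A=27 B=18 C=27 D=41 E=33] avail[A=27 B=18 C=27 D=41 E=27] open={R6}
Step 12: commit R6 -> on_hand[A=27 B=18 C=27 D=41 E=27] avail[A=27 B=18 C=27 D=41 E=27] open={}
Step 13: reserve R7 D 7 -> on_hand[A=27 B=18 C=27 D=41 E=27] avail[A=27 B=18 C=27 D=34 E=27] open={R7}
Step 14: cancel R7 -> on_hand[A=27 B=18 C=27 D=41 E=27] avail[A=27 B=18 C=27 D=41 E=27] open={}
Step 15: reserve R8 D 7 -> on_hand[A=27 B=18 C=27 D=41 E=27] avail[A=27 B=18 C=27 D=34 E=27] open={R8}
Step 16: reserve R9 D 9 -> on_hand[A=27 B=18 C=27 D=41 E=27] avail[A=27 B=18 C=27 D=25 E=27] open={R8,R9}
Step 17: reserve R10 D 4 -> on_hand[A=27 B=18 C=27 D=41 E=27] avail[A=27 B=18 C=27 D=21 E=27] open={R10,R8,R9}
Step 18: commit R8 -> on_hand[A=27 B=18 C=27 D=34 E=27] avail[A=27 B=18 C=27 D=21 E=27] open={R10,R9}
Open reservations: ['R10', 'R9'] -> 2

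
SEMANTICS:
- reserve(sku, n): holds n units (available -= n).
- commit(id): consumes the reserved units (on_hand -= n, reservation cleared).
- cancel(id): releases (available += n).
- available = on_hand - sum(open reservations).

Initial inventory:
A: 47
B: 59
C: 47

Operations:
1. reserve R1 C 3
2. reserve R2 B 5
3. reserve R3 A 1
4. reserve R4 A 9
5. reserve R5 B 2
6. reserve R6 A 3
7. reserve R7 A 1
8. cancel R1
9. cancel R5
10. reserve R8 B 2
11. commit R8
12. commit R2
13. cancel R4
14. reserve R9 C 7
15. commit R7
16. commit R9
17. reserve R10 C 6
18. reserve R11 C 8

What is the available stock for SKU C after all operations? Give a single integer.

Step 1: reserve R1 C 3 -> on_hand[A=47 B=59 C=47] avail[A=47 B=59 C=44] open={R1}
Step 2: reserve R2 B 5 -> on_hand[A=47 B=59 C=47] avail[A=47 B=54 C=44] open={R1,R2}
Step 3: reserve R3 A 1 -> on_hand[A=47 B=59 C=47] avail[A=46 B=54 C=44] open={R1,R2,R3}
Step 4: reserve R4 A 9 -> on_hand[A=47 B=59 C=47] avail[A=37 B=54 C=44] open={R1,R2,R3,R4}
Step 5: reserve R5 B 2 -> on_hand[A=47 B=59 C=47] avail[A=37 B=52 C=44] open={R1,R2,R3,R4,R5}
Step 6: reserve R6 A 3 -> on_hand[A=47 B=59 C=47] avail[A=34 B=52 C=44] open={R1,R2,R3,R4,R5,R6}
Step 7: reserve R7 A 1 -> on_hand[A=47 B=59 C=47] avail[A=33 B=52 C=44] open={R1,R2,R3,R4,R5,R6,R7}
Step 8: cancel R1 -> on_hand[A=47 B=59 C=47] avail[A=33 B=52 C=47] open={R2,R3,R4,R5,R6,R7}
Step 9: cancel R5 -> on_hand[A=47 B=59 C=47] avail[A=33 B=54 C=47] open={R2,R3,R4,R6,R7}
Step 10: reserve R8 B 2 -> on_hand[A=47 B=59 C=47] avail[A=33 B=52 C=47] open={R2,R3,R4,R6,R7,R8}
Step 11: commit R8 -> on_hand[A=47 B=57 C=47] avail[A=33 B=52 C=47] open={R2,R3,R4,R6,R7}
Step 12: commit R2 -> on_hand[A=47 B=52 C=47] avail[A=33 B=52 C=47] open={R3,R4,R6,R7}
Step 13: cancel R4 -> on_hand[A=47 B=52 C=47] avail[A=42 B=52 C=47] open={R3,R6,R7}
Step 14: reserve R9 C 7 -> on_hand[A=47 B=52 C=47] avail[A=42 B=52 C=40] open={R3,R6,R7,R9}
Step 15: commit R7 -> on_hand[A=46 B=52 C=47] avail[A=42 B=52 C=40] open={R3,R6,R9}
Step 16: commit R9 -> on_hand[A=46 B=52 C=40] avail[A=42 B=52 C=40] open={R3,R6}
Step 17: reserve R10 C 6 -> on_hand[A=46 B=52 C=40] avail[A=42 B=52 C=34] open={R10,R3,R6}
Step 18: reserve R11 C 8 -> on_hand[A=46 B=52 C=40] avail[A=42 B=52 C=26] open={R10,R11,R3,R6}
Final available[C] = 26

Answer: 26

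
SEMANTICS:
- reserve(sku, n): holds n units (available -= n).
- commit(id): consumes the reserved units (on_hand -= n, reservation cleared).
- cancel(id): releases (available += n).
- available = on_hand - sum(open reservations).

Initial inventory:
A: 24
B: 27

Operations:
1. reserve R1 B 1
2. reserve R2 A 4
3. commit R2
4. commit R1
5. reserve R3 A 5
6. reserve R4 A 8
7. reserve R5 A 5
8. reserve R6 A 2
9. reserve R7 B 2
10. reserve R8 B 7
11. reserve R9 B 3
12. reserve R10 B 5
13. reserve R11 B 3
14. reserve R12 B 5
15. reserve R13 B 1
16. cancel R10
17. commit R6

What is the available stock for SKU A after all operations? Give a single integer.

Step 1: reserve R1 B 1 -> on_hand[A=24 B=27] avail[A=24 B=26] open={R1}
Step 2: reserve R2 A 4 -> on_hand[A=24 B=27] avail[A=20 B=26] open={R1,R2}
Step 3: commit R2 -> on_hand[A=20 B=27] avail[A=20 B=26] open={R1}
Step 4: commit R1 -> on_hand[A=20 B=26] avail[A=20 B=26] open={}
Step 5: reserve R3 A 5 -> on_hand[A=20 B=26] avail[A=15 B=26] open={R3}
Step 6: reserve R4 A 8 -> on_hand[A=20 B=26] avail[A=7 B=26] open={R3,R4}
Step 7: reserve R5 A 5 -> on_hand[A=20 B=26] avail[A=2 B=26] open={R3,R4,R5}
Step 8: reserve R6 A 2 -> on_hand[A=20 B=26] avail[A=0 B=26] open={R3,R4,R5,R6}
Step 9: reserve R7 B 2 -> on_hand[A=20 B=26] avail[A=0 B=24] open={R3,R4,R5,R6,R7}
Step 10: reserve R8 B 7 -> on_hand[A=20 B=26] avail[A=0 B=17] open={R3,R4,R5,R6,R7,R8}
Step 11: reserve R9 B 3 -> on_hand[A=20 B=26] avail[A=0 B=14] open={R3,R4,R5,R6,R7,R8,R9}
Step 12: reserve R10 B 5 -> on_hand[A=20 B=26] avail[A=0 B=9] open={R10,R3,R4,R5,R6,R7,R8,R9}
Step 13: reserve R11 B 3 -> on_hand[A=20 B=26] avail[A=0 B=6] open={R10,R11,R3,R4,R5,R6,R7,R8,R9}
Step 14: reserve R12 B 5 -> on_hand[A=20 B=26] avail[A=0 B=1] open={R10,R11,R12,R3,R4,R5,R6,R7,R8,R9}
Step 15: reserve R13 B 1 -> on_hand[A=20 B=26] avail[A=0 B=0] open={R10,R11,R12,R13,R3,R4,R5,R6,R7,R8,R9}
Step 16: cancel R10 -> on_hand[A=20 B=26] avail[A=0 B=5] open={R11,R12,R13,R3,R4,R5,R6,R7,R8,R9}
Step 17: commit R6 -> on_hand[A=18 B=26] avail[A=0 B=5] open={R11,R12,R13,R3,R4,R5,R7,R8,R9}
Final available[A] = 0

Answer: 0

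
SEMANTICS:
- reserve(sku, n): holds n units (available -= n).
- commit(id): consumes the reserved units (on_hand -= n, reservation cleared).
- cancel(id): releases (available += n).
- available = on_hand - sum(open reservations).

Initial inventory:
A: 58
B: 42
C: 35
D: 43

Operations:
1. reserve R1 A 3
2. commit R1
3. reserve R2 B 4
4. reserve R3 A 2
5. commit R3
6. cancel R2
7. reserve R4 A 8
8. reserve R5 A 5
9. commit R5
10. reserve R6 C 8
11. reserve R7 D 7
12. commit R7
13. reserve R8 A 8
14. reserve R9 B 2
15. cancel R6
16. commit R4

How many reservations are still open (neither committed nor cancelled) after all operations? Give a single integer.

Answer: 2

Derivation:
Step 1: reserve R1 A 3 -> on_hand[A=58 B=42 C=35 D=43] avail[A=55 B=42 C=35 D=43] open={R1}
Step 2: commit R1 -> on_hand[A=55 B=42 C=35 D=43] avail[A=55 B=42 C=35 D=43] open={}
Step 3: reserve R2 B 4 -> on_hand[A=55 B=42 C=35 D=43] avail[A=55 B=38 C=35 D=43] open={R2}
Step 4: reserve R3 A 2 -> on_hand[A=55 B=42 C=35 D=43] avail[A=53 B=38 C=35 D=43] open={R2,R3}
Step 5: commit R3 -> on_hand[A=53 B=42 C=35 D=43] avail[A=53 B=38 C=35 D=43] open={R2}
Step 6: cancel R2 -> on_hand[A=53 B=42 C=35 D=43] avail[A=53 B=42 C=35 D=43] open={}
Step 7: reserve R4 A 8 -> on_hand[A=53 B=42 C=35 D=43] avail[A=45 B=42 C=35 D=43] open={R4}
Step 8: reserve R5 A 5 -> on_hand[A=53 B=42 C=35 D=43] avail[A=40 B=42 C=35 D=43] open={R4,R5}
Step 9: commit R5 -> on_hand[A=48 B=42 C=35 D=43] avail[A=40 B=42 C=35 D=43] open={R4}
Step 10: reserve R6 C 8 -> on_hand[A=48 B=42 C=35 D=43] avail[A=40 B=42 C=27 D=43] open={R4,R6}
Step 11: reserve R7 D 7 -> on_hand[A=48 B=42 C=35 D=43] avail[A=40 B=42 C=27 D=36] open={R4,R6,R7}
Step 12: commit R7 -> on_hand[A=48 B=42 C=35 D=36] avail[A=40 B=42 C=27 D=36] open={R4,R6}
Step 13: reserve R8 A 8 -> on_hand[A=48 B=42 C=35 D=36] avail[A=32 B=42 C=27 D=36] open={R4,R6,R8}
Step 14: reserve R9 B 2 -> on_hand[A=48 B=42 C=35 D=36] avail[A=32 B=40 C=27 D=36] open={R4,R6,R8,R9}
Step 15: cancel R6 -> on_hand[A=48 B=42 C=35 D=36] avail[A=32 B=40 C=35 D=36] open={R4,R8,R9}
Step 16: commit R4 -> on_hand[A=40 B=42 C=35 D=36] avail[A=32 B=40 C=35 D=36] open={R8,R9}
Open reservations: ['R8', 'R9'] -> 2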